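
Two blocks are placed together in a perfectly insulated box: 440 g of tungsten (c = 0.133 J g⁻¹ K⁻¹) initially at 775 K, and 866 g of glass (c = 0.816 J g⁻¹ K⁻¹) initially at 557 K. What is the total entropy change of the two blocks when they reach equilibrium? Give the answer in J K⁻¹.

Energy balance: T_f = (m₁c₁T₁ + m₂c₂T₂)/(m₁c₁ + m₂c₂) = 573.67 K.
ΔS₁ = m₁c₁ ln(T_f/T₁) = 58.52 × ln(573.67/775) = -17.6 J/K.
ΔS₂ = m₂c₂ ln(T_f/T₂) = 706.656 × ln(573.67/557) = 20.84 J/K.
ΔS_total = -17.6 + 20.84 = 3.24 J/K.

ΔS_total = 3.24 J/K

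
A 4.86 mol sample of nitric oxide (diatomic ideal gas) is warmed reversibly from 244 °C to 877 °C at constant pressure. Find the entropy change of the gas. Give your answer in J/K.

ΔS = 113 J/K

In kelvin: T₁ = 517.15 K, T₂ = 1150.15 K. At constant pressure, ΔS = nC_p ln(T₂/T₁) with C_p = 7R/2 = 29.1 J mol⁻¹ K⁻¹.
ΔS = 4.86 × 29.1 × ln(1150.15/517.15) = 113 J/K.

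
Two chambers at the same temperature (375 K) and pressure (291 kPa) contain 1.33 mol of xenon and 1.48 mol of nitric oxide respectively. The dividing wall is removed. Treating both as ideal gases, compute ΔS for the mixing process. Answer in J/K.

ΔS_mix = 16.2 J/K

Mole fractions: x_A = 1.33/2.81 = 0.473, x_B = 0.527.
ΔS_mix = −R(n_A ln x_A + n_B ln x_B) = −8.314 × (1.33 ln 0.473 + 1.48 ln 0.527) = 16.2 J/K.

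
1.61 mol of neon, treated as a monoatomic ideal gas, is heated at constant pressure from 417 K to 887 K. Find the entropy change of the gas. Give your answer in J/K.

At constant pressure, ΔS = nC_p ln(T₂/T₁) with C_p = 5R/2 = 20.79 J mol⁻¹ K⁻¹.
ΔS = 1.61 × 20.79 × ln(887/417) = 25.3 J/K.

ΔS = 25.3 J/K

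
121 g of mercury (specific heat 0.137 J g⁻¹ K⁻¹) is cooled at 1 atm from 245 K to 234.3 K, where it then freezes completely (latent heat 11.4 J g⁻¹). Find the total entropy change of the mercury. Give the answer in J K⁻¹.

Cooling step: ΔS₁ = m c ln(T_tr/T_i) = 121 × 0.137 × ln(234.3/245) = -0.7403 J/K.
Phase change: ΔS₂ = −mL/T_tr = −121 × 11.4 / 234.3 = -5.887 J/K.
ΔS_total = (-0.7403) + (-5.887) = -6.63 J/K.

ΔS = -6.63 J/K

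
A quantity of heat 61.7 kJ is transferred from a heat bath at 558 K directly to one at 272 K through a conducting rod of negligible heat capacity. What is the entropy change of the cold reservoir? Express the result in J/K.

The cold reservoir gains heat Q, so ΔS_cold = +Q/T_C = 61700/272 = 227 J/K.

ΔS_cold = 227 J/K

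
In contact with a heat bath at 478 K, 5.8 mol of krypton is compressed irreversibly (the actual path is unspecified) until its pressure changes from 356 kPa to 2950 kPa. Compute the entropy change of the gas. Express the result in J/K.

Entropy is a state function, so ΔS_gas depends only on the end states.
For an isothermal ideal gas ΔS_gas = nR ln(P₁/P₂) = 5.8 × 8.314 × ln(356/2950) = -102 J/K.

ΔS_gas = -102 J/K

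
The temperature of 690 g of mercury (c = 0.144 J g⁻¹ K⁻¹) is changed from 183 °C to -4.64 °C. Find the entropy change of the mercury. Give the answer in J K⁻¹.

ΔS = -52.7 J/K

In kelvin: T₁ = 456.15 K, T₂ = 268.51 K. ΔS = ∫dQ_rev/T = m c ln(T₂/T₁) = 690 × 0.144 × ln(268.51/456.15) = -52.7 J/K.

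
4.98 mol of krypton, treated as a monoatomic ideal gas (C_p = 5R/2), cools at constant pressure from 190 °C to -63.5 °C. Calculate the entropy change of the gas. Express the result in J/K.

In kelvin: T₁ = 463.15 K, T₂ = 209.65 K. At constant pressure, ΔS = nC_p ln(T₂/T₁) with C_p = 5R/2 = 20.79 J mol⁻¹ K⁻¹.
ΔS = 4.98 × 20.79 × ln(209.65/463.15) = -82 J/K.

ΔS = -82 J/K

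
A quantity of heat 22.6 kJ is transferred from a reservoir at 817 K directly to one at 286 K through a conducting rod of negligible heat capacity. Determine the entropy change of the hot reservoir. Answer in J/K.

The hot reservoir loses heat Q, so ΔS_hot = −Q/T_H = −22600/817 = -27.7 J/K.

ΔS_hot = -27.7 J/K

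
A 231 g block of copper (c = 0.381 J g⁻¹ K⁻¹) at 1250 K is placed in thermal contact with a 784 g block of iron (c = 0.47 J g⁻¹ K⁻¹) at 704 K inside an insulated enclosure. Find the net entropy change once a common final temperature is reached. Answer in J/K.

ΔS_total = 13.1 J/K

Energy balance: T_f = (m₁c₁T₁ + m₂c₂T₂)/(m₁c₁ + m₂c₂) = 809.27 K.
ΔS₁ = m₁c₁ ln(T_f/T₁) = 88.011 × ln(809.27/1250) = -38.26 J/K.
ΔS₂ = m₂c₂ ln(T_f/T₂) = 368.48 × ln(809.27/704) = 51.35 J/K.
ΔS_total = -38.26 + 51.35 = 13.1 J/K.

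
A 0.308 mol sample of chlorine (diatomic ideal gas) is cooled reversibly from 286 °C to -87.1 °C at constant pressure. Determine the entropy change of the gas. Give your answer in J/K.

In kelvin: T₁ = 559.15 K, T₂ = 186.05 K. At constant pressure, ΔS = nC_p ln(T₂/T₁) with C_p = 7R/2 = 29.1 J mol⁻¹ K⁻¹.
ΔS = 0.308 × 29.1 × ln(186.05/559.15) = -9.86 J/K.

ΔS = -9.86 J/K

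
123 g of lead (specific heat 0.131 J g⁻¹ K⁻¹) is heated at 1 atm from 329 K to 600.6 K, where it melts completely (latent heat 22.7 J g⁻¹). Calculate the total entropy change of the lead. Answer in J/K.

ΔS = 14.3 J/K

Warming step: ΔS₁ = m c ln(T_tr/T_i) = 123 × 0.131 × ln(600.6/329) = 9.698 J/K.
Phase change: ΔS₂ = +mL/T_tr = 123 × 22.7 / 600.6 = 4.649 J/K.
ΔS_total = (9.698) + (4.649) = 14.3 J/K.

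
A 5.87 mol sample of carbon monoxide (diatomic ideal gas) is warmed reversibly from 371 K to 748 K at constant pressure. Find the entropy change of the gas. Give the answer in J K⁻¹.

At constant pressure, ΔS = nC_p ln(T₂/T₁) with C_p = 7R/2 = 29.1 J mol⁻¹ K⁻¹.
ΔS = 5.87 × 29.1 × ln(748/371) = 120 J/K.

ΔS = 120 J/K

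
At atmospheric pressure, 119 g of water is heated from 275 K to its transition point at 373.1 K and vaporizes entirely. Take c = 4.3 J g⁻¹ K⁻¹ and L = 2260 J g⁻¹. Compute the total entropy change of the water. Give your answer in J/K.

Warming step: ΔS₁ = m c ln(T_tr/T_i) = 119 × 4.3 × ln(373.1/275) = 156.1 J/K.
Phase change: ΔS₂ = +mL/T_tr = 119 × 2260 / 373.1 = 720.8 J/K.
ΔS_total = (156.1) + (720.8) = 877 J/K.

ΔS = 877 J/K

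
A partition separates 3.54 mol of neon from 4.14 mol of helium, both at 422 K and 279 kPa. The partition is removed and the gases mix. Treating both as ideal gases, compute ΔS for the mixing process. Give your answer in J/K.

Mole fractions: x_A = 3.54/7.68 = 0.461, x_B = 0.539.
ΔS_mix = −R(n_A ln x_A + n_B ln x_B) = −8.314 × (3.54 ln 0.461 + 4.14 ln 0.539) = 44.1 J/K.

ΔS_mix = 44.1 J/K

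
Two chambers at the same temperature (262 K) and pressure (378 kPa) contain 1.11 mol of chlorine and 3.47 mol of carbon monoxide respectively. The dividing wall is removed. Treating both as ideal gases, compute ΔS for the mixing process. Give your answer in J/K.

ΔS_mix = 21.1 J/K

Mole fractions: x_A = 1.11/4.58 = 0.242, x_B = 0.758.
ΔS_mix = −R(n_A ln x_A + n_B ln x_B) = −8.314 × (1.11 ln 0.242 + 3.47 ln 0.758) = 21.1 J/K.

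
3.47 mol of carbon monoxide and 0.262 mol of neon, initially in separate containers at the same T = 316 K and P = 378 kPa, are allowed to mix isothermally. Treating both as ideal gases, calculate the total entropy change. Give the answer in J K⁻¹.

ΔS_mix = 7.89 J/K

Mole fractions: x_A = 3.47/3.73 = 0.93, x_B = 0.0702.
ΔS_mix = −R(n_A ln x_A + n_B ln x_B) = −8.314 × (3.47 ln 0.93 + 0.262 ln 0.0702) = 7.89 J/K.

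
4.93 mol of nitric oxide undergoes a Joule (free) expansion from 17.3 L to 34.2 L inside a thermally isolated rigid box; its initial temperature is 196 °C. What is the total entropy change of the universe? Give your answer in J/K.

For an ideal gas in free expansion Q = 0 and W = 0, so T is unchanged.
Entropy is a state function; using a reversible isothermal path, ΔS_gas = nR ln(V₂/V₁) = 4.93 × 8.314 × ln(34.2/17.3) = 27.9 J/K.
The insulated surroundings exchange no heat, so ΔS_surr = 0 and ΔS_universe = ΔS_gas.

ΔS_universe = 27.9 J/K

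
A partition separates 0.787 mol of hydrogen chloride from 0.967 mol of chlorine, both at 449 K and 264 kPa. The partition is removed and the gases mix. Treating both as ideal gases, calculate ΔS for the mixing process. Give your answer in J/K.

Mole fractions: x_A = 0.787/1.75 = 0.449, x_B = 0.551.
ΔS_mix = −R(n_A ln x_A + n_B ln x_B) = −8.314 × (0.787 ln 0.449 + 0.967 ln 0.551) = 10 J/K.

ΔS_mix = 10 J/K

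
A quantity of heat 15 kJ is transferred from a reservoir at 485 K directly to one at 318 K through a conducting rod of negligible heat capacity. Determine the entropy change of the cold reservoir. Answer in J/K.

The cold reservoir gains heat Q, so ΔS_cold = +Q/T_C = 15000/318 = 47.2 J/K.

ΔS_cold = 47.2 J/K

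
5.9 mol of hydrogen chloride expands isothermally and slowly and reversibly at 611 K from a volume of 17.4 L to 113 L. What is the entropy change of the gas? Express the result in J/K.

For an isothermal ideal gas ΔS_gas = nR ln(V₂/V₁) = 5.9 × 8.314 × ln(113/17.4) = 91.8 J/K.

ΔS_gas = 91.8 J/K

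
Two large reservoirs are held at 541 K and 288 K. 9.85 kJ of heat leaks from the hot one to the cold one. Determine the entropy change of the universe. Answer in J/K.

ΔS_total = 16 J/K

ΔS_hot = −Q/T_H = −9850/541 = -18.21 J/K and ΔS_cold = +Q/T_C = 9850/288 = 34.2 J/K.
ΔS_total = -18.21 + 34.2 = 16 J/K, positive as the second law requires.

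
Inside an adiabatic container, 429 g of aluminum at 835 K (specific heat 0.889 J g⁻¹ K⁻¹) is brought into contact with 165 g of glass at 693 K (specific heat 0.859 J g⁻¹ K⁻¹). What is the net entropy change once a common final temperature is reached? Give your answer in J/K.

Energy balance: T_f = (m₁c₁T₁ + m₂c₂T₂)/(m₁c₁ + m₂c₂) = 796.53 K.
ΔS₁ = m₁c₁ ln(T_f/T₁) = 381.381 × ln(796.53/835) = -17.99 J/K.
ΔS₂ = m₂c₂ ln(T_f/T₂) = 141.735 × ln(796.53/693) = 19.73 J/K.
ΔS_total = -17.99 + 19.73 = 1.74 J/K.

ΔS_total = 1.74 J/K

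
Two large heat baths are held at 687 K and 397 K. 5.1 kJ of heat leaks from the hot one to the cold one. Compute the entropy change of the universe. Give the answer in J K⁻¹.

ΔS_hot = −Q/T_H = −5100/687 = -7.4236 J/K and ΔS_cold = +Q/T_C = 5100/397 = 12.846 J/K.
ΔS_total = -7.4236 + 12.846 = 5.42 J/K, positive as the second law requires.

ΔS_total = 5.42 J/K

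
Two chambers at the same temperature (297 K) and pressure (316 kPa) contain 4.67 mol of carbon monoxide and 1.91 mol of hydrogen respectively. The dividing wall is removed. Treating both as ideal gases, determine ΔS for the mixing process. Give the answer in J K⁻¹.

ΔS_mix = 33 J/K

Mole fractions: x_A = 4.67/6.58 = 0.71, x_B = 0.29.
ΔS_mix = −R(n_A ln x_A + n_B ln x_B) = −8.314 × (4.67 ln 0.71 + 1.91 ln 0.29) = 33 J/K.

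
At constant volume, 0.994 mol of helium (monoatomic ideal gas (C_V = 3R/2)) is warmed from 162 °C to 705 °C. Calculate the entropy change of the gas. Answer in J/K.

In kelvin: T₁ = 435.15 K, T₂ = 978.15 K. At constant volume, ΔS = nC_V ln(T₂/T₁) with C_V = 3R/2 = 12.47 J mol⁻¹ K⁻¹.
ΔS = 0.994 × 12.47 × ln(978.15/435.15) = 10 J/K.

ΔS = 10 J/K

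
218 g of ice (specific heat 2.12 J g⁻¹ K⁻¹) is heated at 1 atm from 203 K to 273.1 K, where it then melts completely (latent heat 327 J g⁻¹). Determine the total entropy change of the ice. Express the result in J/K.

ΔS = 398 J/K

Warming step: ΔS₁ = m c ln(T_tr/T_i) = 218 × 2.12 × ln(273.1/203) = 137.1 J/K.
Phase change: ΔS₂ = +mL/T_tr = 218 × 327 / 273.1 = 261 J/K.
ΔS_total = (137.1) + (261) = 398 J/K.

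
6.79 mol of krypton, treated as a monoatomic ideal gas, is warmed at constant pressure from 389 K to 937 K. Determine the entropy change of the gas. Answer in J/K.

At constant pressure, ΔS = nC_p ln(T₂/T₁) with C_p = 5R/2 = 20.79 J mol⁻¹ K⁻¹.
ΔS = 6.79 × 20.79 × ln(937/389) = 124 J/K.

ΔS = 124 J/K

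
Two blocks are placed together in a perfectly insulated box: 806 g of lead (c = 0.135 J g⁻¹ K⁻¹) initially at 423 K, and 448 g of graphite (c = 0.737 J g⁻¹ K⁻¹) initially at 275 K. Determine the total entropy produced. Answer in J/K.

ΔS_total = 8.12 J/K

Energy balance: T_f = (m₁c₁T₁ + m₂c₂T₂)/(m₁c₁ + m₂c₂) = 311.68 K.
ΔS₁ = m₁c₁ ln(T_f/T₁) = 108.81 × ln(311.68/423) = -33.229 J/K.
ΔS₂ = m₂c₂ ln(T_f/T₂) = 330.176 × ln(311.68/275) = 41.345 J/K.
ΔS_total = -33.229 + 41.345 = 8.12 J/K.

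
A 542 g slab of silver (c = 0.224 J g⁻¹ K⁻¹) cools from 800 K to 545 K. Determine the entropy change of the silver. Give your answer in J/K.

ΔS = -46.6 J/K

ΔS = ∫dQ_rev/T = m c ln(T₂/T₁) = 542 × 0.224 × ln(545/800) = -46.6 J/K.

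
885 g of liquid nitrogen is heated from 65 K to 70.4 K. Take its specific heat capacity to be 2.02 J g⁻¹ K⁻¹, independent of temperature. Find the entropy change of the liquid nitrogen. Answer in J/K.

ΔS = 143 J/K

ΔS = ∫dQ_rev/T = m c ln(T₂/T₁) = 885 × 2.02 × ln(70.4/65) = 143 J/K.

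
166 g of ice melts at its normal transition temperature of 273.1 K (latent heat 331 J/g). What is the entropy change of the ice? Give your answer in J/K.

ΔS = 201 J/K

Heat absorbed by the substance: Q = mL = 166 × 331 = 54946 J.
At constant T, ΔS = Q_rev/T = 54946 / 273.1 = 201 J/K.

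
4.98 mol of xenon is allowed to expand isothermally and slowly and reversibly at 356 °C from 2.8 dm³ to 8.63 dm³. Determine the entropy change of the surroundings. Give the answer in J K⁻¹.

ΔS_surr = -46.6 J/K

For an isothermal ideal gas ΔS_gas = nR ln(V₂/V₁) = 4.98 × 8.314 × ln(8.63/2.8) = 46.6 J/K.
The process is reversible, so ΔS_surr = −ΔS_gas = -46.6 J/K and ΔS_universe = 0.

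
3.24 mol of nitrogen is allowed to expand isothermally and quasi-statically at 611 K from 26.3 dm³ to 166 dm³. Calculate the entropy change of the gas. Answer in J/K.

For an isothermal ideal gas ΔS_gas = nR ln(V₂/V₁) = 3.24 × 8.314 × ln(166/26.3) = 49.6 J/K.

ΔS_gas = 49.6 J/K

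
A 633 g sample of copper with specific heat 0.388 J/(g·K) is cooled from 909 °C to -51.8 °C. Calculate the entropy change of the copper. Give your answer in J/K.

In kelvin: T₁ = 1182.15 K, T₂ = 221.35 K. ΔS = ∫dQ_rev/T = m c ln(T₂/T₁) = 633 × 0.388 × ln(221.35/1182.15) = -411 J/K.

ΔS = -411 J/K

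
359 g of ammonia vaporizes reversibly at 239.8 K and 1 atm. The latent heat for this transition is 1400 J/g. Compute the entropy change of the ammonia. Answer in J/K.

Heat absorbed by the substance: Q = mL = 359 × 1400 = 502600 J.
At constant T, ΔS = Q_rev/T = 502600 / 239.8 = 2100 J/K.

ΔS = 2100 J/K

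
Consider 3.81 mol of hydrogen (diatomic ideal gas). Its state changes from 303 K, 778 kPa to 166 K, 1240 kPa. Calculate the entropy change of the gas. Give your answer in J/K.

ΔS = nC_p ln(T₂/T₁) − nR ln(P₂/P₁), with C_p = 7R/2 = 29.1 J mol⁻¹ K⁻¹ for a diatomic ideal gas.
ΔS = 3.81 × [29.1 × ln(166/303) − 8.314 × ln(1240/778)] = -81.5 J/K.

ΔS = -81.5 J/K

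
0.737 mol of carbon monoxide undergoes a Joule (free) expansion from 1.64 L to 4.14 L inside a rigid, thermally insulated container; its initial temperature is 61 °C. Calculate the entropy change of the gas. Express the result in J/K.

ΔS_gas = 5.67 J/K

For an ideal gas in free expansion Q = 0 and W = 0, so T is unchanged.
Entropy is a state function; using a reversible isothermal path, ΔS_gas = nR ln(V₂/V₁) = 0.737 × 8.314 × ln(4.14/1.64) = 5.67 J/K.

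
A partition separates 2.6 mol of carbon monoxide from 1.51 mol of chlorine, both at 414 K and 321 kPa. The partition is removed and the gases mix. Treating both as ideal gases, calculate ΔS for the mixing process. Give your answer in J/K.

Mole fractions: x_A = 2.6/4.11 = 0.633, x_B = 0.367.
ΔS_mix = −R(n_A ln x_A + n_B ln x_B) = −8.314 × (2.6 ln 0.633 + 1.51 ln 0.367) = 22.5 J/K.

ΔS_mix = 22.5 J/K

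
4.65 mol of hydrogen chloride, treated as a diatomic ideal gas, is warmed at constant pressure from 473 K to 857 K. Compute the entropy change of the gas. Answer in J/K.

ΔS = 80.4 J/K

At constant pressure, ΔS = nC_p ln(T₂/T₁) with C_p = 7R/2 = 29.1 J mol⁻¹ K⁻¹.
ΔS = 4.65 × 29.1 × ln(857/473) = 80.4 J/K.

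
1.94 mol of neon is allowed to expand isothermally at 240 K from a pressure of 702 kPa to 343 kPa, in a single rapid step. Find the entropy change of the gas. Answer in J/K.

Entropy is a state function, so ΔS_gas depends only on the end states.
For an isothermal ideal gas ΔS_gas = nR ln(P₁/P₂) = 1.94 × 8.314 × ln(702/343) = 11.6 J/K.

ΔS_gas = 11.6 J/K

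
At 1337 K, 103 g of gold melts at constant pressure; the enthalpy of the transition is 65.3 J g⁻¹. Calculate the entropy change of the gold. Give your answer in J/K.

Heat absorbed by the substance: Q = mL = 103 × 65.3 = 6725.9 J.
At constant T, ΔS = Q_rev/T = 6725.9 / 1337 = 5.03 J/K.

ΔS = 5.03 J/K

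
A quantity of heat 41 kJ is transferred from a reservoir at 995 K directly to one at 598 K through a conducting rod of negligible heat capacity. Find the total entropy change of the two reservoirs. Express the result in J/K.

ΔS_hot = −Q/T_H = −41000/995 = -41.21 J/K and ΔS_cold = +Q/T_C = 41000/598 = 68.56 J/K.
ΔS_total = -41.21 + 68.56 = 27.4 J/K, positive as the second law requires.

ΔS_total = 27.4 J/K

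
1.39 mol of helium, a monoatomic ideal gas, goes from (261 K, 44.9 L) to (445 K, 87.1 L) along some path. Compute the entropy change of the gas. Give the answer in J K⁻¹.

Entropy is a state function: ΔS = nC_V ln(T₂/T₁) + nR ln(V₂/V₁), with C_V = 3R/2 = 12.47 J mol⁻¹ K⁻¹ for a monoatomic ideal gas.
ΔS = 1.39 × [12.47 × ln(445/261) + 8.314 × ln(87.1/44.9)] = 16.9 J/K.

ΔS = 16.9 J/K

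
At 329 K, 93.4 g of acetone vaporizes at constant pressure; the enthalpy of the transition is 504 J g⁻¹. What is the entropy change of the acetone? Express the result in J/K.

Heat absorbed by the substance: Q = mL = 93.4 × 504 = 47073.6 J.
At constant T, ΔS = Q_rev/T = 47073.6 / 329 = 143 J/K.

ΔS = 143 J/K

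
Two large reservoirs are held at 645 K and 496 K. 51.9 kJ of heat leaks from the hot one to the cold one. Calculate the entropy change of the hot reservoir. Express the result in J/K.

The hot reservoir loses heat Q, so ΔS_hot = −Q/T_H = −51900/645 = -80.5 J/K.

ΔS_hot = -80.5 J/K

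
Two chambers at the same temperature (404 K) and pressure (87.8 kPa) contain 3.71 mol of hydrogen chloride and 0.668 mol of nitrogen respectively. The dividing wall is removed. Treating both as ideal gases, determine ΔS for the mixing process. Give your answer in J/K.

ΔS_mix = 15.5 J/K

Mole fractions: x_A = 3.71/4.38 = 0.847, x_B = 0.153.
ΔS_mix = −R(n_A ln x_A + n_B ln x_B) = −8.314 × (3.71 ln 0.847 + 0.668 ln 0.153) = 15.5 J/K.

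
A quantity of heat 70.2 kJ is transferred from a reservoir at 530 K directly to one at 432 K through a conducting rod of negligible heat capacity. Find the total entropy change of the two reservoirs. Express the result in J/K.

ΔS_hot = −Q/T_H = −70200/530 = -132.5 J/K and ΔS_cold = +Q/T_C = 70200/432 = 162.5 J/K.
ΔS_total = -132.5 + 162.5 = 30 J/K, positive as the second law requires.

ΔS_total = 30 J/K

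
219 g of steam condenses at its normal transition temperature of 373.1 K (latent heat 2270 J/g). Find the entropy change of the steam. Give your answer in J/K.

Heat released by the substance: Q = −mL = −219 × 2270 = −497130 J.
At constant T, ΔS = Q_rev/T = −497130 / 373.1 = -1330 J/K.

ΔS = -1330 J/K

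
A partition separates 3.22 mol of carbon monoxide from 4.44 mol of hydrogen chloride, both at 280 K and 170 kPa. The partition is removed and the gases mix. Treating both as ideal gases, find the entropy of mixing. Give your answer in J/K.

Mole fractions: x_A = 3.22/7.66 = 0.42, x_B = 0.58.
ΔS_mix = −R(n_A ln x_A + n_B ln x_B) = −8.314 × (3.22 ln 0.42 + 4.44 ln 0.58) = 43.3 J/K.

ΔS_mix = 43.3 J/K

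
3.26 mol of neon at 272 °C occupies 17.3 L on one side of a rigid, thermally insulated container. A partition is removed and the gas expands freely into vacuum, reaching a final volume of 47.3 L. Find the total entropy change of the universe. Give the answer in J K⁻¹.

No heat is exchanged and no work is done, so the ideal-gas temperature stays constant.
Entropy is a state function; using a reversible isothermal path, ΔS_gas = nR ln(V₂/V₁) = 3.26 × 8.314 × ln(47.3/17.3) = 27.3 J/K.
The insulated surroundings exchange no heat, so ΔS_surr = 0 and ΔS_universe = ΔS_gas.

ΔS_universe = 27.3 J/K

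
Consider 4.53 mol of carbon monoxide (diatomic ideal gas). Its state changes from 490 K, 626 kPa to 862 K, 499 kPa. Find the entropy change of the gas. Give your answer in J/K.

ΔS = 83 J/K

ΔS = nC_p ln(T₂/T₁) − nR ln(P₂/P₁), with C_p = 7R/2 = 29.1 J mol⁻¹ K⁻¹ for a diatomic ideal gas.
ΔS = 4.53 × [29.1 × ln(862/490) − 8.314 × ln(499/626)] = 83 J/K.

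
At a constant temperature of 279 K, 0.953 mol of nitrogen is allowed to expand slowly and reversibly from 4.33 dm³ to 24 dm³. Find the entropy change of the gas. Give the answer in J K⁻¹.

For an isothermal ideal gas ΔS_gas = nR ln(V₂/V₁) = 0.953 × 8.314 × ln(24/4.33) = 13.6 J/K.

ΔS_gas = 13.6 J/K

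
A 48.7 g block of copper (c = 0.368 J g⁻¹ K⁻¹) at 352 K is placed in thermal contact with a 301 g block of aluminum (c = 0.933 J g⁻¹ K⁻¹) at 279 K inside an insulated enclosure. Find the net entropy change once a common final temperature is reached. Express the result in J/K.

Energy balance: T_f = (m₁c₁T₁ + m₂c₂T₂)/(m₁c₁ + m₂c₂) = 283.38 K.
ΔS₁ = m₁c₁ ln(T_f/T₁) = 17.9216 × ln(283.38/352) = -3.8862 J/K.
ΔS₂ = m₂c₂ ln(T_f/T₂) = 280.833 × ln(283.38/279) = 4.3736 J/K.
ΔS_total = -3.8862 + 4.3736 = 0.487 J/K.

ΔS_total = 0.487 J/K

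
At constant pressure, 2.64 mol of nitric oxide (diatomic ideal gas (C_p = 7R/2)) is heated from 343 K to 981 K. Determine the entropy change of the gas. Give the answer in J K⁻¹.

ΔS = 80.7 J/K

At constant pressure, ΔS = nC_p ln(T₂/T₁) with C_p = 7R/2 = 29.1 J mol⁻¹ K⁻¹.
ΔS = 2.64 × 29.1 × ln(981/343) = 80.7 J/K.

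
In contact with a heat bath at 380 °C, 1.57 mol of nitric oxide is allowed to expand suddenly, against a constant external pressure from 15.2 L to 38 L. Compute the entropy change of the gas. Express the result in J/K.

Entropy is a state function, so ΔS_gas depends only on the end states.
For an isothermal ideal gas ΔS_gas = nR ln(V₂/V₁) = 1.57 × 8.314 × ln(38/15.2) = 12 J/K.

ΔS_gas = 12 J/K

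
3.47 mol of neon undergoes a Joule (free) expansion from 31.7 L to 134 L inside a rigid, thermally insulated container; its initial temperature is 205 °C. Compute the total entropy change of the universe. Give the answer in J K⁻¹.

No heat is exchanged and no work is done, so the ideal-gas temperature stays constant.
Entropy is a state function; using a reversible isothermal path, ΔS_gas = nR ln(V₂/V₁) = 3.47 × 8.314 × ln(134/31.7) = 41.6 J/K.
The insulated surroundings exchange no heat, so ΔS_surr = 0 and ΔS_universe = ΔS_gas.

ΔS_universe = 41.6 J/K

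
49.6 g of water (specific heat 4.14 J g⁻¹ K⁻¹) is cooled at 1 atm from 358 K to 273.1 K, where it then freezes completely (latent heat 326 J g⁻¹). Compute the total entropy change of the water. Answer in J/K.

Cooling step: ΔS₁ = m c ln(T_tr/T_i) = 49.6 × 4.14 × ln(273.1/358) = -55.59 J/K.
Phase change: ΔS₂ = −mL/T_tr = −49.6 × 326 / 273.1 = -59.21 J/K.
ΔS_total = (-55.59) + (-59.21) = -115 J/K.

ΔS = -115 J/K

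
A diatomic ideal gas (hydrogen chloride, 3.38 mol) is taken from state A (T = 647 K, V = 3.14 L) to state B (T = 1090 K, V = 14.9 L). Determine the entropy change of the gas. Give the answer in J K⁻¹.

Entropy is a state function: ΔS = nC_V ln(T₂/T₁) + nR ln(V₂/V₁), with C_V = 5R/2 = 20.79 J mol⁻¹ K⁻¹ for a diatomic ideal gas.
ΔS = 3.38 × [20.79 × ln(1090/647) + 8.314 × ln(14.9/3.14)] = 80.4 J/K.

ΔS = 80.4 J/K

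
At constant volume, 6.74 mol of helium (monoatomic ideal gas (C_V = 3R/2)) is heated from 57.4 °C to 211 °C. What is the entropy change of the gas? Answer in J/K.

ΔS = 32.1 J/K

In kelvin: T₁ = 330.55 K, T₂ = 484.15 K. At constant volume, ΔS = nC_V ln(T₂/T₁) with C_V = 3R/2 = 12.47 J mol⁻¹ K⁻¹.
ΔS = 6.74 × 12.47 × ln(484.15/330.55) = 32.1 J/K.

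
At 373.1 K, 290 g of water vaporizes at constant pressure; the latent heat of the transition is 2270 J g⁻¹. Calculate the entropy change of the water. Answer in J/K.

ΔS = 1760 J/K

Heat absorbed by the substance: Q = mL = 290 × 2270 = 658300 J.
At constant T, ΔS = Q_rev/T = 658300 / 373.1 = 1760 J/K.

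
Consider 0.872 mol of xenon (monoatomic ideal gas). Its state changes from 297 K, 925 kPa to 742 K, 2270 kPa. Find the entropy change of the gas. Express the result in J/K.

ΔS = 10.1 J/K

ΔS = nC_p ln(T₂/T₁) − nR ln(P₂/P₁), with C_p = 5R/2 = 20.79 J mol⁻¹ K⁻¹ for a monoatomic ideal gas.
ΔS = 0.872 × [20.79 × ln(742/297) − 8.314 × ln(2270/925)] = 10.1 J/K.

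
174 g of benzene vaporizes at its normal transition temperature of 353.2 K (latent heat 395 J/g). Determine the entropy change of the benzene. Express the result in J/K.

ΔS = 195 J/K

Heat absorbed by the substance: Q = mL = 174 × 395 = 68730 J.
At constant T, ΔS = Q_rev/T = 68730 / 353.2 = 195 J/K.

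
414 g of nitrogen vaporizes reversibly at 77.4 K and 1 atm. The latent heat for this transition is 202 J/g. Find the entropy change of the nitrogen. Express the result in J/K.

ΔS = 1080 J/K

Heat absorbed by the substance: Q = mL = 414 × 202 = 83628 J.
At constant T, ΔS = Q_rev/T = 83628 / 77.4 = 1080 J/K.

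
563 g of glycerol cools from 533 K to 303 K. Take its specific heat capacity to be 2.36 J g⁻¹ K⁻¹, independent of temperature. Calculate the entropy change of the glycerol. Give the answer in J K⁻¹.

ΔS = -750 J/K

ΔS = ∫dQ_rev/T = m c ln(T₂/T₁) = 563 × 2.36 × ln(303/533) = -750 J/K.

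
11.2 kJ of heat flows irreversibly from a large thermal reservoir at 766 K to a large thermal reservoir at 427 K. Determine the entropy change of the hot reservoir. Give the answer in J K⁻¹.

The hot reservoir loses heat Q, so ΔS_hot = −Q/T_H = −11200/766 = -14.6 J/K.

ΔS_hot = -14.6 J/K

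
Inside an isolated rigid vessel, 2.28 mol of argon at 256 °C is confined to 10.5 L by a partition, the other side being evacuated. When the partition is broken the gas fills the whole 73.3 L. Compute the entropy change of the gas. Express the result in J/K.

No heat is exchanged and no work is done, so the ideal-gas temperature stays constant.
Entropy is a state function; using a reversible isothermal path, ΔS_gas = nR ln(V₂/V₁) = 2.28 × 8.314 × ln(73.3/10.5) = 36.8 J/K.

ΔS_gas = 36.8 J/K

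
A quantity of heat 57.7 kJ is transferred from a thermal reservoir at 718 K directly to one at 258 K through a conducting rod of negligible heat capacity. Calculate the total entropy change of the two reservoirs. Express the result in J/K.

ΔS_hot = −Q/T_H = −57700/718 = -80.36 J/K and ΔS_cold = +Q/T_C = 57700/258 = 223.6 J/K.
ΔS_total = -80.36 + 223.6 = 143 J/K, positive as the second law requires.

ΔS_total = 143 J/K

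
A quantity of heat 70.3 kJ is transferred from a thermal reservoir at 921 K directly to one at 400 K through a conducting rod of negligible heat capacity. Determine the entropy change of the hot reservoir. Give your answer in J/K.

The hot reservoir loses heat Q, so ΔS_hot = −Q/T_H = −70300/921 = -76.3 J/K.

ΔS_hot = -76.3 J/K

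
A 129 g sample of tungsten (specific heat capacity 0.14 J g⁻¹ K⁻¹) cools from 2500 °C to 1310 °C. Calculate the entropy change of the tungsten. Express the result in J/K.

In kelvin: T₁ = 2773.15 K, T₂ = 1583.15 K. ΔS = ∫dQ_rev/T = m c ln(T₂/T₁) = 129 × 0.14 × ln(1583.15/2773.15) = -10.1 J/K.

ΔS = -10.1 J/K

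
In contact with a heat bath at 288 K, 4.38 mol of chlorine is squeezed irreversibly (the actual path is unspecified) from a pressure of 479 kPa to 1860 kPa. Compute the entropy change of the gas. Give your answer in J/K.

Entropy is a state function, so ΔS_gas depends only on the end states.
For an isothermal ideal gas ΔS_gas = nR ln(P₁/P₂) = 4.38 × 8.314 × ln(479/1860) = -49.4 J/K.

ΔS_gas = -49.4 J/K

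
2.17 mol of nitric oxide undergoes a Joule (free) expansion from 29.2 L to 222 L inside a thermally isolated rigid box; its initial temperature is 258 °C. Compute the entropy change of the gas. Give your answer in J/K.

For an ideal gas in free expansion Q = 0 and W = 0, so T is unchanged.
Entropy is a state function; using a reversible isothermal path, ΔS_gas = nR ln(V₂/V₁) = 2.17 × 8.314 × ln(222/29.2) = 36.6 J/K.

ΔS_gas = 36.6 J/K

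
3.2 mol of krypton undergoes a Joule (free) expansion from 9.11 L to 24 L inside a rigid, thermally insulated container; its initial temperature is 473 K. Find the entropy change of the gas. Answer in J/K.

ΔS_gas = 25.8 J/K

No heat is exchanged and no work is done, so the ideal-gas temperature stays constant.
Entropy is a state function; using a reversible isothermal path, ΔS_gas = nR ln(V₂/V₁) = 3.2 × 8.314 × ln(24/9.11) = 25.8 J/K.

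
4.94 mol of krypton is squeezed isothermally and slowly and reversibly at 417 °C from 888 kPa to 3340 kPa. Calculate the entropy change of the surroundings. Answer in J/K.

ΔS_surr = 54.4 J/K

For an isothermal ideal gas ΔS_gas = nR ln(P₁/P₂) = 4.94 × 8.314 × ln(888/3340) = -54.4 J/K.
The process is reversible, so ΔS_surr = −ΔS_gas = 54.4 J/K and ΔS_universe = 0.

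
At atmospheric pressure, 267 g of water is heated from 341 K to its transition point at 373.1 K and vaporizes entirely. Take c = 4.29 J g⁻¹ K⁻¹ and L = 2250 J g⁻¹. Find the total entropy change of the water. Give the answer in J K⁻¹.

Warming step: ΔS₁ = m c ln(T_tr/T_i) = 267 × 4.29 × ln(373.1/341) = 103 J/K.
Phase change: ΔS₂ = +mL/T_tr = 267 × 2250 / 373.1 = 1610 J/K.
ΔS_total = (103) + (1610) = 1710 J/K.

ΔS = 1710 J/K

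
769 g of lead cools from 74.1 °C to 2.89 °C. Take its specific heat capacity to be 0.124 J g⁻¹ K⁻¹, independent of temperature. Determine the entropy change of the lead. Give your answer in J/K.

In kelvin: T₁ = 347.25 K, T₂ = 276.04 K. ΔS = ∫dQ_rev/T = m c ln(T₂/T₁) = 769 × 0.124 × ln(276.04/347.25) = -21.9 J/K.

ΔS = -21.9 J/K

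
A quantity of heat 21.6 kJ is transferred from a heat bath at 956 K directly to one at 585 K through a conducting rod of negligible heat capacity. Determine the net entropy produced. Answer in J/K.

ΔS_hot = −Q/T_H = −21600/956 = -22.59 J/K and ΔS_cold = +Q/T_C = 21600/585 = 36.92 J/K.
ΔS_total = -22.59 + 36.92 = 14.3 J/K, positive as the second law requires.

ΔS_total = 14.3 J/K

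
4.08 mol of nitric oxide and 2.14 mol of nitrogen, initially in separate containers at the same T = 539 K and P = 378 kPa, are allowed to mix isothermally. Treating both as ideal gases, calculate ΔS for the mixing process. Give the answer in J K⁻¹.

Mole fractions: x_A = 4.08/6.22 = 0.656, x_B = 0.344.
ΔS_mix = −R(n_A ln x_A + n_B ln x_B) = −8.314 × (4.08 ln 0.656 + 2.14 ln 0.344) = 33.3 J/K.

ΔS_mix = 33.3 J/K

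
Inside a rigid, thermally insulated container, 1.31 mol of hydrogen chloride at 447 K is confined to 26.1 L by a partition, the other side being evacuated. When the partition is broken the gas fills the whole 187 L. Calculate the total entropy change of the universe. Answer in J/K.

No heat is exchanged and no work is done, so the ideal-gas temperature stays constant.
Entropy is a state function; using a reversible isothermal path, ΔS_gas = nR ln(V₂/V₁) = 1.31 × 8.314 × ln(187/26.1) = 21.4 J/K.
The insulated surroundings exchange no heat, so ΔS_surr = 0 and ΔS_universe = ΔS_gas.

ΔS_universe = 21.4 J/K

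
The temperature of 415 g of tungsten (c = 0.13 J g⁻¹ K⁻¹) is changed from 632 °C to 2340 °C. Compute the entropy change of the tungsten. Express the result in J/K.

ΔS = 57.2 J/K

In kelvin: T₁ = 905.15 K, T₂ = 2613.15 K. ΔS = ∫dQ_rev/T = m c ln(T₂/T₁) = 415 × 0.13 × ln(2613.15/905.15) = 57.2 J/K.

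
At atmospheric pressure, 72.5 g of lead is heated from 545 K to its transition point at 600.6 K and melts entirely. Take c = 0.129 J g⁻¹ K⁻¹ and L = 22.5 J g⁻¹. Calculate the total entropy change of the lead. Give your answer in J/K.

ΔS = 3.62 J/K

Warming step: ΔS₁ = m c ln(T_tr/T_i) = 72.5 × 0.129 × ln(600.6/545) = 0.9085 J/K.
Phase change: ΔS₂ = +mL/T_tr = 72.5 × 22.5 / 600.6 = 2.716 J/K.
ΔS_total = (0.9085) + (2.716) = 3.62 J/K.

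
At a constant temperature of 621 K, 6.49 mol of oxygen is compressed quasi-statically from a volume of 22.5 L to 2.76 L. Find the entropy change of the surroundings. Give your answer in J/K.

ΔS_surr = 113 J/K

For an isothermal ideal gas ΔS_gas = nR ln(V₂/V₁) = 6.49 × 8.314 × ln(2.76/22.5) = -113 J/K.
The process is reversible, so ΔS_surr = −ΔS_gas = 113 J/K and ΔS_universe = 0.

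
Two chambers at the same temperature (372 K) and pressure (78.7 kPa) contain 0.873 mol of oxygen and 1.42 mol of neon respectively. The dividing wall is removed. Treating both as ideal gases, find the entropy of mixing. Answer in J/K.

Mole fractions: x_A = 0.873/2.29 = 0.381, x_B = 0.619.
ΔS_mix = −R(n_A ln x_A + n_B ln x_B) = −8.314 × (0.873 ln 0.381 + 1.42 ln 0.619) = 12.7 J/K.

ΔS_mix = 12.7 J/K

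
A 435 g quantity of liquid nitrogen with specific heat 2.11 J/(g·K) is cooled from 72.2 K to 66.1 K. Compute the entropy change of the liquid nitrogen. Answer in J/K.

ΔS = ∫dQ_rev/T = m c ln(T₂/T₁) = 435 × 2.11 × ln(66.1/72.2) = -81 J/K.

ΔS = -81 J/K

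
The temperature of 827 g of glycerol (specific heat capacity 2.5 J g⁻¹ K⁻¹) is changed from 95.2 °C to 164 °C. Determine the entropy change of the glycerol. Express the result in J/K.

ΔS = 354 J/K

In kelvin: T₁ = 368.35 K, T₂ = 437.15 K. ΔS = ∫dQ_rev/T = m c ln(T₂/T₁) = 827 × 2.5 × ln(437.15/368.35) = 354 J/K.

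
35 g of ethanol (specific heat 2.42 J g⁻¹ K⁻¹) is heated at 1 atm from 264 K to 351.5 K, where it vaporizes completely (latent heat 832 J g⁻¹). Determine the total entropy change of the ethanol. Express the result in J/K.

ΔS = 107 J/K

Warming step: ΔS₁ = m c ln(T_tr/T_i) = 35 × 2.42 × ln(351.5/264) = 24.25 J/K.
Phase change: ΔS₂ = +mL/T_tr = 35 × 832 / 351.5 = 82.84 J/K.
ΔS_total = (24.25) + (82.84) = 107 J/K.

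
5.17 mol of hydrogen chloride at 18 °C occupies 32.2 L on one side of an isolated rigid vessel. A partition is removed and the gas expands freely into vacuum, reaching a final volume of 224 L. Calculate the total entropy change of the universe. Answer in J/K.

For an ideal gas in free expansion Q = 0 and W = 0, so T is unchanged.
Entropy is a state function; using a reversible isothermal path, ΔS_gas = nR ln(V₂/V₁) = 5.17 × 8.314 × ln(224/32.2) = 83.4 J/K.
The insulated surroundings exchange no heat, so ΔS_surr = 0 and ΔS_universe = ΔS_gas.

ΔS_universe = 83.4 J/K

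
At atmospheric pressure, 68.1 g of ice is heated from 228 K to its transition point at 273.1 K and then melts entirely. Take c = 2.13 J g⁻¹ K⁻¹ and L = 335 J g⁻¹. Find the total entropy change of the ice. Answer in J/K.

ΔS = 110 J/K

Warming step: ΔS₁ = m c ln(T_tr/T_i) = 68.1 × 2.13 × ln(273.1/228) = 26.18 J/K.
Phase change: ΔS₂ = +mL/T_tr = 68.1 × 335 / 273.1 = 83.54 J/K.
ΔS_total = (26.18) + (83.54) = 110 J/K.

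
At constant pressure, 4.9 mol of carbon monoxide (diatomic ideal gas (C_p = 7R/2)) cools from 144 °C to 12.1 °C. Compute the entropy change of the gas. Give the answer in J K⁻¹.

In kelvin: T₁ = 417.15 K, T₂ = 285.25 K. At constant pressure, ΔS = nC_p ln(T₂/T₁) with C_p = 7R/2 = 29.1 J mol⁻¹ K⁻¹.
ΔS = 4.9 × 29.1 × ln(285.25/417.15) = -54.2 J/K.

ΔS = -54.2 J/K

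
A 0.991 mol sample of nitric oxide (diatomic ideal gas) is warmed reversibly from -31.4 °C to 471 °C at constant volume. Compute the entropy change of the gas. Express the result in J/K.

ΔS = 23.2 J/K

In kelvin: T₁ = 241.75 K, T₂ = 744.15 K. At constant volume, ΔS = nC_V ln(T₂/T₁) with C_V = 5R/2 = 20.79 J mol⁻¹ K⁻¹.
ΔS = 0.991 × 20.79 × ln(744.15/241.75) = 23.2 J/K.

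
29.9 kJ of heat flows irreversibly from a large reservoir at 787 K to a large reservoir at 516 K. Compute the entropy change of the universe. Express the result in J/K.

ΔS_total = 20 J/K

ΔS_hot = −Q/T_H = −29900/787 = -37.99 J/K and ΔS_cold = +Q/T_C = 29900/516 = 57.95 J/K.
ΔS_total = -37.99 + 57.95 = 20 J/K, positive as the second law requires.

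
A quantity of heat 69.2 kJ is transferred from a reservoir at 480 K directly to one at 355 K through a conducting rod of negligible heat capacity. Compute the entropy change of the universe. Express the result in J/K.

ΔS_hot = −Q/T_H = −69200/480 = -144.17 J/K and ΔS_cold = +Q/T_C = 69200/355 = 194.93 J/K.
ΔS_total = -144.17 + 194.93 = 50.8 J/K, positive as the second law requires.

ΔS_total = 50.8 J/K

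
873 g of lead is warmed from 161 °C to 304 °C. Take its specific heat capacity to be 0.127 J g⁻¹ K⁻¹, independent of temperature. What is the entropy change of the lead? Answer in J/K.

ΔS = 31.6 J/K

In kelvin: T₁ = 434.15 K, T₂ = 577.15 K. ΔS = ∫dQ_rev/T = m c ln(T₂/T₁) = 873 × 0.127 × ln(577.15/434.15) = 31.6 J/K.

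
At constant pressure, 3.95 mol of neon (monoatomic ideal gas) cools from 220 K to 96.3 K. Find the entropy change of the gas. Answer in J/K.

ΔS = -67.8 J/K

At constant pressure, ΔS = nC_p ln(T₂/T₁) with C_p = 5R/2 = 20.79 J mol⁻¹ K⁻¹.
ΔS = 3.95 × 20.79 × ln(96.3/220) = -67.8 J/K.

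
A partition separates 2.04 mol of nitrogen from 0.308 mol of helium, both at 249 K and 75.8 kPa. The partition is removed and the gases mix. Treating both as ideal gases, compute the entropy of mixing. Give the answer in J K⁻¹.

ΔS_mix = 7.59 J/K

Mole fractions: x_A = 2.04/2.35 = 0.869, x_B = 0.131.
ΔS_mix = −R(n_A ln x_A + n_B ln x_B) = −8.314 × (2.04 ln 0.869 + 0.308 ln 0.131) = 7.59 J/K.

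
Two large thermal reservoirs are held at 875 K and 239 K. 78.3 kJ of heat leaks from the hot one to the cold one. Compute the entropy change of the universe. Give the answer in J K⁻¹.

ΔS_hot = −Q/T_H = −78300/875 = -89.49 J/K and ΔS_cold = +Q/T_C = 78300/239 = 327.6 J/K.
ΔS_total = -89.49 + 327.6 = 238 J/K, positive as the second law requires.

ΔS_total = 238 J/K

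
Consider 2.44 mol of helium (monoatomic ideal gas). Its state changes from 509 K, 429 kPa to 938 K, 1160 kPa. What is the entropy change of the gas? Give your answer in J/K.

ΔS = nC_p ln(T₂/T₁) − nR ln(P₂/P₁), with C_p = 5R/2 = 20.79 J mol⁻¹ K⁻¹ for a monoatomic ideal gas.
ΔS = 2.44 × [20.79 × ln(938/509) − 8.314 × ln(1160/429)] = 10.8 J/K.

ΔS = 10.8 J/K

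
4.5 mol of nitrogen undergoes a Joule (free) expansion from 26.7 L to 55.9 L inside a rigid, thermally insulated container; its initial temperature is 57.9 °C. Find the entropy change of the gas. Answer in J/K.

ΔS_gas = 27.6 J/K

No heat is exchanged and no work is done, so the ideal-gas temperature stays constant.
Entropy is a state function; using a reversible isothermal path, ΔS_gas = nR ln(V₂/V₁) = 4.5 × 8.314 × ln(55.9/26.7) = 27.6 J/K.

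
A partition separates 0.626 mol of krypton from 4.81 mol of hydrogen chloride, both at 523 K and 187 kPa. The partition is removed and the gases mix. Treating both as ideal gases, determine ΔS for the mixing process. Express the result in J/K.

Mole fractions: x_A = 0.626/5.44 = 0.115, x_B = 0.885.
ΔS_mix = −R(n_A ln x_A + n_B ln x_B) = −8.314 × (0.626 ln 0.115 + 4.81 ln 0.885) = 16.1 J/K.

ΔS_mix = 16.1 J/K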